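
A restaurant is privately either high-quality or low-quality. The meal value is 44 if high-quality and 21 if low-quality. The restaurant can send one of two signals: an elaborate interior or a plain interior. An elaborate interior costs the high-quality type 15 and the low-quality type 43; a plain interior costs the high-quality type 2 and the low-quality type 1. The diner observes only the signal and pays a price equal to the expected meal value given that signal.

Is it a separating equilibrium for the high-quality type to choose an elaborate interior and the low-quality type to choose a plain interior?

Yes

If types separate, elaborate interior earns payment 44 and plain interior earns 21.
High-quality: elaborate interior gives 44 − 15 = 29; plain interior gives 21 − 2 = 19. No deviation. ✓
Low-quality: plain interior gives 21 − 1 = 20; elaborate interior gives 44 − 43 = 1. No deviation. ✓
Both incentive constraints hold.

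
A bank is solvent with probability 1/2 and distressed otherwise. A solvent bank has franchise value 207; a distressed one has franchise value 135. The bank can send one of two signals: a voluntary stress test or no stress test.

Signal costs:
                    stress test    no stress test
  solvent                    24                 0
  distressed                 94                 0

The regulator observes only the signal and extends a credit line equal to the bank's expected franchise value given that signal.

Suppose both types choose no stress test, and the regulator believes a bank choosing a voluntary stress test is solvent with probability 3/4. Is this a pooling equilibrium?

At the pooled signal (no stress test) the regulator holds the prior 1/2 and pays 1/2·207 + 1/2·135 = 171. Off-path (stress test) belief 3/4 gives 3/4·207 + 1/4·135 = 189.
Solvent: no stress test gives 171 − 0 = 171; stress test gives 189 − 24 = 165. Stays. ✓
Distressed: no stress test gives 171 − 0 = 171; stress test gives 189 − 94 = 95. Stays. ✓

Yes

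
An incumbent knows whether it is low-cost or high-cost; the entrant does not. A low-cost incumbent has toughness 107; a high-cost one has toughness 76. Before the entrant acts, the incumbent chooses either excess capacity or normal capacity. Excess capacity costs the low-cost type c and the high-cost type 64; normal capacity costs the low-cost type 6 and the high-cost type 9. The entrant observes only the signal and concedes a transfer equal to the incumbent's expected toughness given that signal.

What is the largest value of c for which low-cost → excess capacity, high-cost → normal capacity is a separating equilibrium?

Under separation: excess capacity → low-cost (pays 107); normal capacity → high-cost (pays 76).
High-cost: 76 − 9 = 67 ≥ 107 − 64 = 43. Holds regardless of c. ✓
Low-cost: 107 − c ≥ 76 − 6, so c ≤ 107 − 70 = 37.

37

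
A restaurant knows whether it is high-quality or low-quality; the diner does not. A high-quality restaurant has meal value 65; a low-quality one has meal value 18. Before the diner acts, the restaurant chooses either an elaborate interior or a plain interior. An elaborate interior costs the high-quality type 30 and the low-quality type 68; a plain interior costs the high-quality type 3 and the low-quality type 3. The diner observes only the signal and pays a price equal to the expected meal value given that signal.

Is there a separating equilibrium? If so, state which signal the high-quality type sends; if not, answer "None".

Try high-quality → elaborate interior, low-quality → plain interior:
  Under separation the diner infers type exactly: elaborate interior → high-quality (pays 65), plain interior → low-quality (pays 18).
  High-quality: elaborate interior gives 65 − 30 = 35; plain interior gives 18 − 3 = 15. No deviation. ✓
  Low-quality: plain interior gives 18 − 3 = 15; elaborate interior gives 65 − 68 = -3. No deviation. ✓
Both hold — the high-quality type sends elaborate interior.

elaborate interior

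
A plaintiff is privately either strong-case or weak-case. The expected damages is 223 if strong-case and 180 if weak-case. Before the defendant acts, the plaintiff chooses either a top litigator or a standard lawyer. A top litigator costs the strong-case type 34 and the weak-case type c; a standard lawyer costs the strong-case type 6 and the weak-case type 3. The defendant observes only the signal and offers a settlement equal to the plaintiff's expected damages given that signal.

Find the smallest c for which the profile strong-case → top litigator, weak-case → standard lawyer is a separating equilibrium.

Under separation: top litigator → strong-case (pays 223); standard lawyer → weak-case (pays 180).
Strong-case: 223 − 34 = 189 ≥ 180 − 6 = 174. Holds regardless of c. ✓
Weak-case: 180 − 3 ≥ 223 − c, so c ≥ 223 − 177 = 46.

46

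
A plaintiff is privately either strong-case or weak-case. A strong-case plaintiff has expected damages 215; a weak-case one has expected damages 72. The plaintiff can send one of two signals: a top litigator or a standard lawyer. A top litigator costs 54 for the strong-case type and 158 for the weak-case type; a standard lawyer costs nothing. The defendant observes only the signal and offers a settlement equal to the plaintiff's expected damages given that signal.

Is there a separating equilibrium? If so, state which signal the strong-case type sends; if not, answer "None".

top litigator

Try strong-case → top litigator, weak-case → standard lawyer:
  Under separation the defendant infers type exactly: top litigator → strong-case (pays 215), standard lawyer → weak-case (pays 72).
  Strong-case: top litigator gives 215 − 54 = 161; standard lawyer gives 72 − 0 = 72. No deviation. ✓
  Weak-case: standard lawyer gives 72 − 0 = 72; top litigator gives 215 − 158 = 57. No deviation. ✓
Both hold — the strong-case type sends top litigator.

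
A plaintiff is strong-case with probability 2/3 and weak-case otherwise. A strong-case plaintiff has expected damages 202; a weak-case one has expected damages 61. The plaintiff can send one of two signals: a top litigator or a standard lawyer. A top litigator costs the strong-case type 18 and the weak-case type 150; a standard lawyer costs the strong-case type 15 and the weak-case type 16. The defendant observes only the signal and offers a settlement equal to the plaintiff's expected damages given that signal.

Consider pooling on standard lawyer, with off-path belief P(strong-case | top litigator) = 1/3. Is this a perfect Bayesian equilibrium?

Yes

On the equilibrium path (standard lawyer) the defendant holds the prior 2/3 and pays 2/3·202 + 1/3·61 = 155. Off-path (top litigator) belief 1/3 gives 1/3·202 + 2/3·61 = 108.
Strong-case: standard lawyer gives 155 − 15 = 140; top litigator gives 108 − 18 = 90. Stays. ✓
Weak-case: standard lawyer gives 155 − 16 = 139; top litigator gives 108 − 150 = -42. Stays. ✓
Beliefs are Bayes-consistent on-path and both types best-respond.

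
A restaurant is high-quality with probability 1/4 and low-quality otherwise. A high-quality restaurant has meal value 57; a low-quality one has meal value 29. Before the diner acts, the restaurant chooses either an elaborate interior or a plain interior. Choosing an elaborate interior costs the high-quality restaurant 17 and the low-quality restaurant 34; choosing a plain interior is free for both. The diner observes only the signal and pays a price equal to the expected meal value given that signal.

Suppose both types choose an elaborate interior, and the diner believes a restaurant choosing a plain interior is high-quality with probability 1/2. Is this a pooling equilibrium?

On the equilibrium path (elaborate interior) the diner holds the prior 1/4 and pays 1/4·57 + 3/4·29 = 36. Off-path (plain interior) belief 1/2 gives 1/2·57 + 1/2·29 = 43.
High-quality: elaborate interior gives 36 − 17 = 19; plain interior gives 43 − 0 = 43. Deviates. ✗
Low-quality: elaborate interior gives 36 − 34 = 2; plain interior gives 43 − 0 = 43. Deviates. ✗

No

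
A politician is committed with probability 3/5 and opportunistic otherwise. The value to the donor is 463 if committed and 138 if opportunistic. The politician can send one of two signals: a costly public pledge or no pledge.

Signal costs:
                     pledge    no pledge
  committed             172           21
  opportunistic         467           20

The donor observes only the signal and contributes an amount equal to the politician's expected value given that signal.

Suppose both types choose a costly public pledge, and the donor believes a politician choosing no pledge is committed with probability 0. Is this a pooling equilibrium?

No

At the pooled signal (pledge) the donor holds the prior 3/5 and pays 3/5·463 + 2/5·138 = 333. Off-path (no pledge) belief 0 gives 0·463 + 1·138 = 138.
Committed: pledge gives 333 − 172 = 161; no pledge gives 138 − 21 = 117. Stays. ✓
Opportunistic: pledge gives 333 − 467 = -134; no pledge gives 138 − 20 = 118. Deviates. ✗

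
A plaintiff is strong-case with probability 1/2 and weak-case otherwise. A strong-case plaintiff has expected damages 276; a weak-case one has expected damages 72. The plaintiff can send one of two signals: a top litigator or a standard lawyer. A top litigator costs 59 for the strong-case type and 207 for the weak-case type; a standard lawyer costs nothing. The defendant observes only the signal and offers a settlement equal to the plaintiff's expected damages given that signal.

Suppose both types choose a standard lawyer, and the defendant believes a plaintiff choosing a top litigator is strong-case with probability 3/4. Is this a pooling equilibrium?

Yes

At the pooled signal (standard lawyer) the defendant holds the prior 1/2 and pays 1/2·276 + 1/2·72 = 174. Off-path (top litigator) belief 3/4 gives 3/4·276 + 1/4·72 = 225.
Strong-case: standard lawyer gives 174 − 0 = 174; top litigator gives 225 − 59 = 166. Stays. ✓
Weak-case: standard lawyer gives 174 − 0 = 174; top litigator gives 225 − 207 = 18. Stays. ✓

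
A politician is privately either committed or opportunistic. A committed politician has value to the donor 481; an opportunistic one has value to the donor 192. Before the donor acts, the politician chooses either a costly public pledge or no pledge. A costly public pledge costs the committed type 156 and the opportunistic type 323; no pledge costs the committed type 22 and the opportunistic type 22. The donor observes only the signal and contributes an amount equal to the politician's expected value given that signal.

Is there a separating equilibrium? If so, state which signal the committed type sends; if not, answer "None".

pledge

Try committed → pledge, opportunistic → no pledge:
  Under separation the donor infers type exactly: pledge → committed (pays 481), no pledge → opportunistic (pays 192).
  Committed: pledge gives 481 − 156 = 325; no pledge gives 192 − 22 = 170. No deviation. ✓
  Opportunistic: no pledge gives 192 − 22 = 170; pledge gives 481 − 323 = 158. No deviation. ✓
Both hold — the committed type sends pledge.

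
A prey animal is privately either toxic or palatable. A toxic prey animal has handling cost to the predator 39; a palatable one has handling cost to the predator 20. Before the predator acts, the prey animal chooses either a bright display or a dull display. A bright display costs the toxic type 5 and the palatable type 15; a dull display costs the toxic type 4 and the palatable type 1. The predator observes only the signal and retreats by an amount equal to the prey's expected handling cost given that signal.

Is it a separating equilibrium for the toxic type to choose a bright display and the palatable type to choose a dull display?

Under separation the predator infers type exactly: bright display → toxic (pays 39), dull display → palatable (pays 20).
Toxic: bright display gives 39 − 5 = 34; dull display gives 20 − 4 = 16. No deviation. ✓
Palatable: dull display gives 20 − 1 = 19; bright display gives 39 − 15 = 24. Would deviate. ✗

No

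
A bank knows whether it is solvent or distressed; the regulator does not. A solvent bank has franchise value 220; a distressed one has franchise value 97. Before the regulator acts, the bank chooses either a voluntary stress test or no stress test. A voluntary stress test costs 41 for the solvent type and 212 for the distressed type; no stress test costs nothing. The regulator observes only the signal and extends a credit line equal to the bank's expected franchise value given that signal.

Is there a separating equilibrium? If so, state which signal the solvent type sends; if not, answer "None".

Try solvent → stress test, distressed → no stress test:
  Under separation the regulator infers type exactly: stress test → solvent (pays 220), no stress test → distressed (pays 97).
  Solvent: stress test gives 220 − 41 = 179; no stress test gives 97 − 0 = 97. No deviation. ✓
  Distressed: no stress test gives 97 − 0 = 97; stress test gives 220 − 212 = 8. No deviation. ✓
Both hold — the solvent type sends stress test.

stress test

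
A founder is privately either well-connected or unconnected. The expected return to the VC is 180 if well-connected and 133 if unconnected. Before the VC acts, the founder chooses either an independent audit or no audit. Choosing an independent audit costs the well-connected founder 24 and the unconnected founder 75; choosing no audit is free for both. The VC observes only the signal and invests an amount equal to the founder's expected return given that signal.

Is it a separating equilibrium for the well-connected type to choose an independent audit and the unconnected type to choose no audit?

Yes

Under separation the VC infers type exactly: audit → well-connected (pays 180), no audit → unconnected (pays 133).
Well-connected: audit gives 180 − 24 = 156; no audit gives 133 − 0 = 133. No deviation. ✓
Unconnected: no audit gives 133 − 0 = 133; audit gives 180 − 75 = 105. No deviation. ✓
Both incentive constraints hold.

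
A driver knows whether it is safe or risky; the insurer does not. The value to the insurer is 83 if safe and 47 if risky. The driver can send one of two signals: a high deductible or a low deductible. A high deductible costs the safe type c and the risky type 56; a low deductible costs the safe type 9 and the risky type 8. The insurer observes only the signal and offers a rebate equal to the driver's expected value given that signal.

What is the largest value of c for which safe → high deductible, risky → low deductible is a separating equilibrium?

45

Under separation: high deductible → safe (pays 83); low deductible → risky (pays 47).
Risky: 47 − 8 = 39 ≥ 83 − 56 = 27. Holds regardless of c. ✓
Safe: 83 − c ≥ 47 − 9, so c ≤ 83 − 38 = 45.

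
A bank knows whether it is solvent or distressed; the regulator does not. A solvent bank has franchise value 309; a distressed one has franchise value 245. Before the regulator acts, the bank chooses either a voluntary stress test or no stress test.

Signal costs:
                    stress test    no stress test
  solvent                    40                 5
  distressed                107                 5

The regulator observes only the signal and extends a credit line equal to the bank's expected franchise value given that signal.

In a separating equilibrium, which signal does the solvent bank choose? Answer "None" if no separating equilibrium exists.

stress test

Try solvent → stress test, distressed → no stress test:
  If types separate, stress test earns payment 309 and no stress test earns 245.
  Solvent: stress test gives 309 − 40 = 269; no stress test gives 245 − 5 = 240. No deviation. ✓
  Distressed: no stress test gives 245 − 5 = 240; stress test gives 309 − 107 = 202. No deviation. ✓
Both hold — the solvent type sends stress test.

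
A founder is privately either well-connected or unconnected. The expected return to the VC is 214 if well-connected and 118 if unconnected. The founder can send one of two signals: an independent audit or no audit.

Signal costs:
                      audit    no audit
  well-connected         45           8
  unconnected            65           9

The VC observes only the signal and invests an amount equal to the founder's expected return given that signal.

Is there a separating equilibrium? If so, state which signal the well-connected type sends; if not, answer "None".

None

Try well-connected → audit, unconnected → no audit:
  If types separate, audit earns payment 214 and no audit earns 118.
  Well-connected: audit gives 214 − 45 = 169; no audit gives 118 − 8 = 110. No deviation. ✓
  Unconnected: no audit gives 118 − 9 = 109; audit gives 214 − 65 = 149. Would deviate. ✗
Try well-connected → no audit, unconnected → audit:
  If types separate, no audit earns payment 214 and audit earns 118.
  Well-connected: no audit gives 214 − 8 = 206; audit gives 118 − 45 = 73. No deviation. ✓
  Unconnected: audit gives 118 − 65 = 53; no audit gives 214 − 9 = 205. Would deviate. ✗
Neither assignment is incentive-compatible.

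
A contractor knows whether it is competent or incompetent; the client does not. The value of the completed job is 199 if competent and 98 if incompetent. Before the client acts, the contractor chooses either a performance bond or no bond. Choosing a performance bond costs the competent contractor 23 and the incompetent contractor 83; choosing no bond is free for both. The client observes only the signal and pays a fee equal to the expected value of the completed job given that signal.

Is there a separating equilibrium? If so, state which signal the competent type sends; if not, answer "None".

Try competent → bond, incompetent → no bond:
  Under separation the client infers type exactly: bond → competent (pays 199), no bond → incompetent (pays 98).
  Competent: bond gives 199 − 23 = 176; no bond gives 98 − 0 = 98. No deviation. ✓
  Incompetent: no bond gives 98 − 0 = 98; bond gives 199 − 83 = 116. Would deviate. ✗
Try competent → no bond, incompetent → bond:
  Under separation the client infers type exactly: no bond → competent (pays 199), bond → incompetent (pays 98).
  Competent: no bond gives 199 − 0 = 199; bond gives 98 − 23 = 75. No deviation. ✓
  Incompetent: bond gives 98 − 83 = 15; no bond gives 199 − 0 = 199. Would deviate. ✗
Neither assignment is incentive-compatible.

None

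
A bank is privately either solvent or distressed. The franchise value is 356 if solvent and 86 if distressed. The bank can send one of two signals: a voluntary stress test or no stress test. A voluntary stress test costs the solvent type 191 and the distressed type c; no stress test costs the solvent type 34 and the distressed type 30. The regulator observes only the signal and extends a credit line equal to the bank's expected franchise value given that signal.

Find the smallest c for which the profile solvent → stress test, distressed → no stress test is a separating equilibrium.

Under separation: stress test → solvent (pays 356); no stress test → distressed (pays 86).
Solvent: 356 − 191 = 165 ≥ 86 − 34 = 52. Holds regardless of c. ✓
Distressed: 86 − 30 ≥ 356 − c, so c ≥ 356 − 56 = 300.

300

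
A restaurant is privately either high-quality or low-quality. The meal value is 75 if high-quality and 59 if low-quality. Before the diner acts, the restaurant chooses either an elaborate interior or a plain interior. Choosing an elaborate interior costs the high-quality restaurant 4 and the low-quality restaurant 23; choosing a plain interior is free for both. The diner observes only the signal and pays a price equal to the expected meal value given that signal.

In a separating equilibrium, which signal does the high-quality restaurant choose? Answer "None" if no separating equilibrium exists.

elaborate interior

Try high-quality → elaborate interior, low-quality → plain interior:
  If types separate, elaborate interior earns payment 75 and plain interior earns 59.
  High-quality: elaborate interior gives 75 − 4 = 71; plain interior gives 59 − 0 = 59. No deviation. ✓
  Low-quality: plain interior gives 59 − 0 = 59; elaborate interior gives 75 − 23 = 52. No deviation. ✓
Both hold — the high-quality type sends elaborate interior.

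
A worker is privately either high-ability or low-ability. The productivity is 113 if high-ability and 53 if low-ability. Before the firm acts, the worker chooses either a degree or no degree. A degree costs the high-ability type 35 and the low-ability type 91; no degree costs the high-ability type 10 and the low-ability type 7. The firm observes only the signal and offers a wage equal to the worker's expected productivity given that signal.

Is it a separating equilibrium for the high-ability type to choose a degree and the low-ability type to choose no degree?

Yes

If types separate, degree earns payment 113 and no degree earns 53.
High-ability: degree gives 113 − 35 = 78; no degree gives 53 − 10 = 43. No deviation. ✓
Low-ability: no degree gives 53 − 7 = 46; degree gives 113 − 91 = 22. No deviation. ✓
Neither type gains from mimicking the other.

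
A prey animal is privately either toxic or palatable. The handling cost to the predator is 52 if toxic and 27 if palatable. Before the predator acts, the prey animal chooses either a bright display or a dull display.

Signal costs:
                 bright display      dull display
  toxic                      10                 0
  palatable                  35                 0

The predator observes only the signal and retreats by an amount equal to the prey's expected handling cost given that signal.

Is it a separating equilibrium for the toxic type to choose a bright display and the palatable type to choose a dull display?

Yes

If types separate, bright display earns payment 52 and dull display earns 27.
Toxic: bright display gives 52 − 10 = 42; dull display gives 27 − 0 = 27. No deviation. ✓
Palatable: dull display gives 27 − 0 = 27; bright display gives 52 − 35 = 17. No deviation. ✓
Both incentive constraints hold.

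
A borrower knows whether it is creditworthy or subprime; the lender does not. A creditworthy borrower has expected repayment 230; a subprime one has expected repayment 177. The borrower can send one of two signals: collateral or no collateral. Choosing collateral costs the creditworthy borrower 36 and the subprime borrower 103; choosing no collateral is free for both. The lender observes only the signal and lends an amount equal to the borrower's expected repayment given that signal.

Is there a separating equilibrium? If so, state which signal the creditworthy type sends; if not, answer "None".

Try creditworthy → collateral, subprime → no collateral:
  If types separate, collateral earns payment 230 and no collateral earns 177.
  Creditworthy: collateral gives 230 − 36 = 194; no collateral gives 177 − 0 = 177. No deviation. ✓
  Subprime: no collateral gives 177 − 0 = 177; collateral gives 230 − 103 = 127. No deviation. ✓
Both hold — the creditworthy type sends collateral.

collateral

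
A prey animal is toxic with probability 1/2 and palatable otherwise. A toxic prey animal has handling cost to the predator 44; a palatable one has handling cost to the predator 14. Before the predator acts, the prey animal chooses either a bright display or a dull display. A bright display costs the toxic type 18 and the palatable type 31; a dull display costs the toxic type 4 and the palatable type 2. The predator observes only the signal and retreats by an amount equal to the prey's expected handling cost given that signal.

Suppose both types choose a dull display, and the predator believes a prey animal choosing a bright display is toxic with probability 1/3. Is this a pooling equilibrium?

On the equilibrium path (dull display) the predator holds the prior 1/2 and pays 1/2·44 + 1/2·14 = 29. Off-path (bright display) belief 1/3 gives 1/3·44 + 2/3·14 = 24.
Toxic: dull display gives 29 − 4 = 25; bright display gives 24 − 18 = 6. Stays. ✓
Palatable: dull display gives 29 − 2 = 27; bright display gives 24 − 31 = -7. Stays. ✓
Beliefs are Bayes-consistent on-path and both types best-respond.

Yes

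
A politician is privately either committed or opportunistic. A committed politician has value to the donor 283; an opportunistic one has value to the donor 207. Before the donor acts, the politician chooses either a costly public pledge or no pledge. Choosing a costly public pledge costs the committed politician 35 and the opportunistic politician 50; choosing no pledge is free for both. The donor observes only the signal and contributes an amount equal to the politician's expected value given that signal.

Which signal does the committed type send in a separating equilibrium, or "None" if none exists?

None

Try committed → pledge, opportunistic → no pledge:
  If types separate, pledge earns payment 283 and no pledge earns 207.
  Committed: pledge gives 283 − 35 = 248; no pledge gives 207 − 0 = 207. No deviation. ✓
  Opportunistic: no pledge gives 207 − 0 = 207; pledge gives 283 − 50 = 233. Would deviate. ✗
Try committed → no pledge, opportunistic → pledge:
  If types separate, no pledge earns payment 283 and pledge earns 207.
  Committed: no pledge gives 283 − 0 = 283; pledge gives 207 − 35 = 172. No deviation. ✓
  Opportunistic: pledge gives 207 − 50 = 157; no pledge gives 283 − 0 = 283. Would deviate. ✗
Neither assignment is incentive-compatible.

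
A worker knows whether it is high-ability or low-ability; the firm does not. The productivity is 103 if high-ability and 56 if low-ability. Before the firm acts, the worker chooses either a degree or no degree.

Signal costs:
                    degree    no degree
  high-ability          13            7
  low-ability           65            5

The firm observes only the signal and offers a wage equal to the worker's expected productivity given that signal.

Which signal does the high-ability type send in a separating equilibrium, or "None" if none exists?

degree

Try high-ability → degree, low-ability → no degree:
  Under separation the firm infers type exactly: degree → high-ability (pays 103), no degree → low-ability (pays 56).
  High-ability: degree gives 103 − 13 = 90; no degree gives 56 − 7 = 49. No deviation. ✓
  Low-ability: no degree gives 56 − 5 = 51; degree gives 103 − 65 = 38. No deviation. ✓
Both hold — the high-ability type sends degree.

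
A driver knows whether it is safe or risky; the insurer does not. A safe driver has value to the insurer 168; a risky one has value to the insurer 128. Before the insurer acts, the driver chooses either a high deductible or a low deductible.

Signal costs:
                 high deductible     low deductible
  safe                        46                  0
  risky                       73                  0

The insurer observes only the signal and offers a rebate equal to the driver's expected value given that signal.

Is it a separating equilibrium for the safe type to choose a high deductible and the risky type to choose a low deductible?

No

If types separate, high deductible earns payment 168 and low deductible earns 128.
Safe: high deductible gives 168 − 46 = 122; low deductible gives 128 − 0 = 128. Would deviate. ✗
Risky: low deductible gives 128 − 0 = 128; high deductible gives 168 − 73 = 95. No deviation. ✓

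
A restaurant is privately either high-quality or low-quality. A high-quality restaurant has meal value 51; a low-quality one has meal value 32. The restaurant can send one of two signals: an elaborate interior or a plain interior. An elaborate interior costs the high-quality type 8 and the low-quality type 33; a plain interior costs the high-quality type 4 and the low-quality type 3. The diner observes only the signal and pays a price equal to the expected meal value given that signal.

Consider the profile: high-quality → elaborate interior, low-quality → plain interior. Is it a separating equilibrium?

Yes

If types separate, elaborate interior earns payment 51 and plain interior earns 32.
High-quality: elaborate interior gives 51 − 8 = 43; plain interior gives 32 − 4 = 28. No deviation. ✓
Low-quality: plain interior gives 32 − 3 = 29; elaborate interior gives 51 − 33 = 18. No deviation. ✓
Both incentive constraints hold.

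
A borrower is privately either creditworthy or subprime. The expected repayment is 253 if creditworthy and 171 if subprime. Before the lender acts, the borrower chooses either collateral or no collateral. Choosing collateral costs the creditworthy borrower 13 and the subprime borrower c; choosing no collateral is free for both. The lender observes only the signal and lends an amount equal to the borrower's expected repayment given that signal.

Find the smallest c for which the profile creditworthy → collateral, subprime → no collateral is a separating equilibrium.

82

Under separation: collateral → creditworthy (pays 253); no collateral → subprime (pays 171).
Creditworthy: 253 − 13 = 240 ≥ 171 − 0 = 171. Holds regardless of c. ✓
Subprime: 171 − 0 ≥ 253 − c, so c ≥ 253 − 171 = 82.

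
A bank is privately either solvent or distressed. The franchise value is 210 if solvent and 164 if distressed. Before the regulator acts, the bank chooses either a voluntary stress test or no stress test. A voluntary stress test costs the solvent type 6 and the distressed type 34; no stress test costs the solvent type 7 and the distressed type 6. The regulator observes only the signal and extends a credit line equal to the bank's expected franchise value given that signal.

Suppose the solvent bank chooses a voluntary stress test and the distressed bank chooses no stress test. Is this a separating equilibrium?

Under separation the regulator infers type exactly: stress test → solvent (pays 210), no stress test → distressed (pays 164).
Solvent: stress test gives 210 − 6 = 204; no stress test gives 164 − 7 = 157. No deviation. ✓
Distressed: no stress test gives 164 − 6 = 158; stress test gives 210 − 34 = 176. Would deviate. ✗

No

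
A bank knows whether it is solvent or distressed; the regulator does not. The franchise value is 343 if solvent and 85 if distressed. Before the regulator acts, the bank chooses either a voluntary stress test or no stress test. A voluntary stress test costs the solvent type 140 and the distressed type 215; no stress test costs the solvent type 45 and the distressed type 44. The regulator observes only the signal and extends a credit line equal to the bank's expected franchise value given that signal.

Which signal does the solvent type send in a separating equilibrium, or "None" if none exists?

Try solvent → stress test, distressed → no stress test:
  If types separate, stress test earns payment 343 and no stress test earns 85.
  Solvent: stress test gives 343 − 140 = 203; no stress test gives 85 − 45 = 40. No deviation. ✓
  Distressed: no stress test gives 85 − 44 = 41; stress test gives 343 − 215 = 128. Would deviate. ✗
Try solvent → no stress test, distressed → stress test:
  If types separate, no stress test earns payment 343 and stress test earns 85.
  Solvent: no stress test gives 343 − 45 = 298; stress test gives 85 − 140 = -55. No deviation. ✓
  Distressed: stress test gives 85 − 215 = -130; no stress test gives 343 − 44 = 299. Would deviate. ✗
Neither assignment is incentive-compatible.

None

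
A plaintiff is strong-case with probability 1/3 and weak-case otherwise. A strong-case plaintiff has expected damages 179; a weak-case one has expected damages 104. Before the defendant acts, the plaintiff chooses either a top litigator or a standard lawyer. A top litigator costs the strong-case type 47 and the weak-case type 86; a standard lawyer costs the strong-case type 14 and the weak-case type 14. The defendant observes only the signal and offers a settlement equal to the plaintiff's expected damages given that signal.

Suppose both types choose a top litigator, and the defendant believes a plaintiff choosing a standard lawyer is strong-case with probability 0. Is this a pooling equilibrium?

No

At the pooled signal (top litigator) the defendant holds the prior 1/3 and pays 1/3·179 + 2/3·104 = 129. Off-path (standard lawyer) belief 0 gives 0·179 + 1·104 = 104.
Strong-case: top litigator gives 129 − 47 = 82; standard lawyer gives 104 − 14 = 90. Deviates. ✗
Weak-case: top litigator gives 129 − 86 = 43; standard lawyer gives 104 − 14 = 90. Deviates. ✗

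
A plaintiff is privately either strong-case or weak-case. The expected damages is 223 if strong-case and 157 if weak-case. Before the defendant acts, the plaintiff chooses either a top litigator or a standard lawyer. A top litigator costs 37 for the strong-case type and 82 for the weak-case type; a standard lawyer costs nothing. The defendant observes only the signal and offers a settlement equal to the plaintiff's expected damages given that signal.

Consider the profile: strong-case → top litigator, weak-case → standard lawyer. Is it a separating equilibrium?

Yes

If types separate, top litigator earns payment 223 and standard lawyer earns 157.
Strong-case: top litigator gives 223 − 37 = 186; standard lawyer gives 157 − 0 = 157. No deviation. ✓
Weak-case: standard lawyer gives 157 − 0 = 157; top litigator gives 223 − 82 = 141. No deviation. ✓
Neither type gains from mimicking the other.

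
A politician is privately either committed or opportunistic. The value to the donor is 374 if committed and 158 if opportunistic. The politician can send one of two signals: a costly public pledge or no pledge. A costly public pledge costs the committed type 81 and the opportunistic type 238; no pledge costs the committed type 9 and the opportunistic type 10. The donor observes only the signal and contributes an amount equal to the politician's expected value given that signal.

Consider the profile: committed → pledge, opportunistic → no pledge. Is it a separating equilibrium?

If types separate, pledge earns payment 374 and no pledge earns 158.
Committed: pledge gives 374 − 81 = 293; no pledge gives 158 − 9 = 149. No deviation. ✓
Opportunistic: no pledge gives 158 − 10 = 148; pledge gives 374 − 238 = 136. No deviation. ✓
Neither type gains from mimicking the other.

Yes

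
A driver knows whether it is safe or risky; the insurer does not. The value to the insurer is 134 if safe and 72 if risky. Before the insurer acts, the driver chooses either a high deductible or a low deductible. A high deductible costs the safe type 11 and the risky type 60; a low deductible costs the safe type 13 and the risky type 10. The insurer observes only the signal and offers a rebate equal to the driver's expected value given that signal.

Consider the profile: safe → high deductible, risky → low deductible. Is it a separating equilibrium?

If types separate, high deductible earns payment 134 and low deductible earns 72.
Safe: high deductible gives 134 − 11 = 123; low deductible gives 72 − 13 = 59. No deviation. ✓
Risky: low deductible gives 72 − 10 = 62; high deductible gives 134 − 60 = 74. Would deviate. ✗

No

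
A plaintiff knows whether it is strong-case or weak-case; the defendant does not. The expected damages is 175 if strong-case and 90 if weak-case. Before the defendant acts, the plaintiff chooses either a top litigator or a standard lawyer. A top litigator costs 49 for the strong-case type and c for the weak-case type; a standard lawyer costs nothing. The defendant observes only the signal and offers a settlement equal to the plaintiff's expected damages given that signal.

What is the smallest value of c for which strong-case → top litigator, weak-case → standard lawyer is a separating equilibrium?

Under separation: top litigator → strong-case (pays 175); standard lawyer → weak-case (pays 90).
Strong-case: 175 − 49 = 126 ≥ 90 − 0 = 90. Holds regardless of c. ✓
Weak-case: 90 − 0 ≥ 175 − c, so c ≥ 175 − 90 = 85.

85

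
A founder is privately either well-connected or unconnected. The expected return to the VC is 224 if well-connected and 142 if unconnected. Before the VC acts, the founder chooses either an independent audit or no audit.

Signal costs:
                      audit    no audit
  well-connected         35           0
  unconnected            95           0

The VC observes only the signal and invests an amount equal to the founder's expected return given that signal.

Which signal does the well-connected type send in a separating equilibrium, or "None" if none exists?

audit

Try well-connected → audit, unconnected → no audit:
  Under separation the VC infers type exactly: audit → well-connected (pays 224), no audit → unconnected (pays 142).
  Well-connected: audit gives 224 − 35 = 189; no audit gives 142 − 0 = 142. No deviation. ✓
  Unconnected: no audit gives 142 − 0 = 142; audit gives 224 − 95 = 129. No deviation. ✓
Both hold — the well-connected type sends audit.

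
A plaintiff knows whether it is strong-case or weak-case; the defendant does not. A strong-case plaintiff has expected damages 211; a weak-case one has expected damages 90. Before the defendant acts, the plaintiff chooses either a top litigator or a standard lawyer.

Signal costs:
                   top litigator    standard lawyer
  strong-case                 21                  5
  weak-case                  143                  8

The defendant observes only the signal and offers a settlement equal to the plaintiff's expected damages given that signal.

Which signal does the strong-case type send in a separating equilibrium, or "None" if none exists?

Try strong-case → top litigator, weak-case → standard lawyer:
  If types separate, top litigator earns payment 211 and standard lawyer earns 90.
  Strong-case: top litigator gives 211 − 21 = 190; standard lawyer gives 90 − 5 = 85. No deviation. ✓
  Weak-case: standard lawyer gives 90 − 8 = 82; top litigator gives 211 − 143 = 68. No deviation. ✓
Both hold — the strong-case type sends top litigator.

top litigator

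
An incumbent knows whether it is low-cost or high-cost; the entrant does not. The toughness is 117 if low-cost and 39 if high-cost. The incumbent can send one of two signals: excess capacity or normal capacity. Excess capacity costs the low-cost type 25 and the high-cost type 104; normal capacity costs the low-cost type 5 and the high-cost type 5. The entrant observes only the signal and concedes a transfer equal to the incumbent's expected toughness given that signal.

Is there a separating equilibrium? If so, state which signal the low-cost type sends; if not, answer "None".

Try low-cost → excess capacity, high-cost → normal capacity:
  Under separation the entrant infers type exactly: excess capacity → low-cost (pays 117), normal capacity → high-cost (pays 39).
  Low-cost: excess capacity gives 117 − 25 = 92; normal capacity gives 39 − 5 = 34. No deviation. ✓
  High-cost: normal capacity gives 39 − 5 = 34; excess capacity gives 117 − 104 = 13. No deviation. ✓
Both hold — the low-cost type sends excess capacity.

excess capacity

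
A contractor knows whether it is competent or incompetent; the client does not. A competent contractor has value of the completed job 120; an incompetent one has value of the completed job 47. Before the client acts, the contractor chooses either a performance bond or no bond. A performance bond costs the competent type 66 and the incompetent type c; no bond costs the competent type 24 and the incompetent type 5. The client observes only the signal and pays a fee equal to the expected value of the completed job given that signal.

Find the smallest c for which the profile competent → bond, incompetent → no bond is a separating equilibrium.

Under separation: bond → competent (pays 120); no bond → incompetent (pays 47).
Competent: 120 − 66 = 54 ≥ 47 − 24 = 23. Holds regardless of c. ✓
Incompetent: 47 − 5 ≥ 120 − c, so c ≥ 120 − 42 = 78.

78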